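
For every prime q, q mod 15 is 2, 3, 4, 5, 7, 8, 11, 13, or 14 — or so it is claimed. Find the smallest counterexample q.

q = 31

For q = 2, 3, 5, 7, 11, 13, 17, 19, 23, 29 the conclusion holds.
q = 31: 31 mod 15 = 1 — not in {2, 3, 4, 5, 7, 8, 11, 13, 14}.
Thus q = 31 disproves the claim, and no smaller q works.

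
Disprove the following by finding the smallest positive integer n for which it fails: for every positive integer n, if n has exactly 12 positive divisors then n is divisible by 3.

We need the least positive integer n for which n has exactly 12 positive divisors but n is not divisible by 3.
The first 8 eligible values, up to n = 132, all satisfy the conclusion.
n = 140: τ(140) = 12; 140 mod 3 = 2.
Hence n = 140 is a counterexample.

n = 140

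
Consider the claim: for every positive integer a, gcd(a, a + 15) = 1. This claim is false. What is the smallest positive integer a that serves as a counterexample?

a = 3

We need the least positive integer a for which gcd(a, a + 15) > 1.
For a = 1, 2 the conclusion holds.
a = 3: gcd(3, 18) = 3.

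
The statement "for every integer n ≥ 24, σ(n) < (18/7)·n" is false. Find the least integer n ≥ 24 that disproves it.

n = 48

We need the least integer n ≥ 24 for which the claim fails.
For n = 24, 25, 26, 27, …, 45, 46, 47 the conclusion holds.
n = 48: σ(48) = 124; 124 ≥ 864/7.
Hence n = 48 is a counterexample.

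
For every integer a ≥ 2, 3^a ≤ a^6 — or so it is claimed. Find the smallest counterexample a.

a = 15

Check each integer a ≥ 2 in order until 3^a > a^6.
For a = 2, 3, 4, 5, …, 12, 13, 14 the conclusion holds.
a = 15: 3^a = 14348907 and a^6 = 11390625, so 14348907 > 11390625.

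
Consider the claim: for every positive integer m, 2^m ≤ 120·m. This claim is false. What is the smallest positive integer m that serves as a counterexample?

m = 11

A counterexample is any positive integer m such that 2^m > 120·m; we check each in order.
For m = 1, 2, 3, 4, 5, 6, 7, 8, 9, 10 the conclusion holds.
m = 11: 2^m = 2048 and 120·m = 1320, so 2048 > 1320.
Thus m = 11 disproves the claim, and no smaller m works.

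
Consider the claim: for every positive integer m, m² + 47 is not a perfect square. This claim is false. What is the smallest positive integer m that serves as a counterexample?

m = 23

The first 22 eligible values, up to m = 22, all satisfy the conclusion.
m = 23: 23² + 47 = 576 = 24², a perfect square.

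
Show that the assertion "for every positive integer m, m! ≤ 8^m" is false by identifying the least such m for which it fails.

A counterexample is any positive integer m such that m! > 8^m; we check each in order.
For m = 1, 2, 3, 4, …, 17, 18, 19 the conclusion holds.
m = 20: m! = 2432902008176640000 and 8^m = 1152921504606846976, so 2432902008176640000 > 1152921504606846976.

m = 20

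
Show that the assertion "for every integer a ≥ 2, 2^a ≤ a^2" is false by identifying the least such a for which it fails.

a = 5

a = 2: 2^a = 4 and a^2 = 4, so 4 ≤ 4.
a = 3: 2^a = 8 and a^2 = 9, so 8 ≤ 9.
a = 4: 2^a = 16 and a^2 = 16, so 16 ≤ 16.
a = 5: 2^a = 32 and a^2 = 25, so 32 > 25.
Thus a = 5 disproves the claim, and no smaller a works.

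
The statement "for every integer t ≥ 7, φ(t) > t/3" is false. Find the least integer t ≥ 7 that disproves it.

We need the least integer t ≥ 7 for which the claim fails.
The first 5 eligible values, up to t = 11, all satisfy the conclusion.
t = 12: φ(12) = 4 and 12/3 = 4, so φ(12) ≤ 12/3.
Thus t = 12 disproves the claim, and no smaller t works.

t = 12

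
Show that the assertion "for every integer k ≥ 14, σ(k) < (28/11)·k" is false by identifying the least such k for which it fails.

k = 48

A counterexample is any integer k ≥ 14 such that the claim fails; we check each in order.
The first 34 eligible values, up to k = 47, all satisfy the conclusion.
k = 48: σ(48) = 124; 124 ≥ 1344/11.
Thus k = 48 disproves the claim, and no smaller k works.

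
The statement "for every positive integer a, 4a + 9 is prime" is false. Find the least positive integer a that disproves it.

A counterexample is any positive integer a such that 4a + 9 is not prime; we check each in order.
a = 1: 4a + 9 = 13, prime.
a = 2: 4a + 9 = 17, prime.
a = 3: 4a + 9 = 21 = 3 × 7, composite.

a = 3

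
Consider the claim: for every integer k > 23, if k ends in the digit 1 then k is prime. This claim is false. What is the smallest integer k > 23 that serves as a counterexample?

We need the least integer k > 23 for which k ends in the digit 1 but k is not prime.
k = 31: 31 ends in 1 and is prime.
k = 41: 41 ends in 1 and is prime.
k = 51: 51 ends in 1; 51 = 3 × 17, composite.

k = 51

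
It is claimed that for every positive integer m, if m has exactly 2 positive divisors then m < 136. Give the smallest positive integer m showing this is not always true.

We need the least positive integer m for which m has exactly 2 positive divisors but the claim fails.
For m = 2, 3, 5, 7, …, 113, 127, 131 the conclusion holds.
m = 137: τ(137) = 2; 137 ≥ 136.
So m = 137 is the smallest counterexample.

m = 137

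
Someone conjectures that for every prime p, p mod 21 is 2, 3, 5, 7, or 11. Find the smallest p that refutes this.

p = 13

A counterexample is any prime p such that the claim fails; we check each in order.
For p = 2, 3, 5, 7, 11 the conclusion holds.
p = 13: 13 mod 21 = 13 — not in {2, 3, 5, 7, 11}.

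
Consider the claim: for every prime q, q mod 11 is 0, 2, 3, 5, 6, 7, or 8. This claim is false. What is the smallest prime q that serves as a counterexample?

q = 23

Check each prime q in order until the claim fails.
For q = 2, 3, 5, 7, 11, 13, 17, 19 the conclusion holds.
q = 23: 23 mod 11 = 1 — not in {0, 2, 3, 5, 6, 7, 8}.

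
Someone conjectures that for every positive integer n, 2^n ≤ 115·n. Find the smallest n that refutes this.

n = 11

Check each positive integer n in order until 2^n > 115·n.
For n = 1, 2, 3, 4, 5, 6, 7, 8, 9, 10 the conclusion holds.
n = 11: 2^n = 2048 and 115·n = 1265, so 2048 > 1265.
Hence n = 11 is a counterexample.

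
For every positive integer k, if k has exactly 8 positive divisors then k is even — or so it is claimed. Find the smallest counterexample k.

k = 105

For k = 24, 30, 40, 42, …, 88, 102, 104 the conclusion holds.
k = 105: divisors of 105: 1, 3, 5, 7, 15, 21, 35, 105; 105 is odd.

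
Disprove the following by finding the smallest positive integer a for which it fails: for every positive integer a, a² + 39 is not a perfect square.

The first 4 eligible values, up to a = 4, all satisfy the conclusion.
a = 5: 5² + 39 = 64 = 8², a perfect square.
So a = 5 is the smallest counterexample.

a = 5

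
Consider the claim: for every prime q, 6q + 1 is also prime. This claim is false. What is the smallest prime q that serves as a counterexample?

q = 19

Check each prime q in order until 6q + 1 is not prime.
q = 2: 6q + 1 = 13, prime.
q = 3: 6q + 1 = 19, prime.
q = 5: 6q + 1 = 31, prime.
q = 7: 6q + 1 = 43, prime.
q = 11: 6q + 1 = 67, prime.
q = 13: 6q + 1 = 79, prime.
q = 17: 6q + 1 = 103, prime.
q = 19: 6q + 1 = 115 = 5 × 23, not prime.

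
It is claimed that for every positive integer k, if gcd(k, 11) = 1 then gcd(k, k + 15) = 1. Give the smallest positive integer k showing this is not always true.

A counterexample is any positive integer k such that gcd(k, 11) = 1 but gcd(k, k + 15) > 1; we check each in order.
k = 1: gcd(1, 16) = 1.
k = 2: gcd(2, 17) = 1.
k = 3: gcd(3, 18) = 3.
Hence k = 3 is a counterexample.

k = 3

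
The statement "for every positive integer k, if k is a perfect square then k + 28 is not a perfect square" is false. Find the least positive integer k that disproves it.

We need the least positive integer k for which k is a perfect square but k + 28 is a perfect square.
The first 5 eligible values, up to k = 25, all satisfy the conclusion.
k = 36: 36 = 6² and 36 + 28 = 64 = 8².

k = 36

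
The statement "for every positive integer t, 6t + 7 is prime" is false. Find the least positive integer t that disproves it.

We need the least positive integer t for which 6t + 7 is not prime.
For t = 1, 2 the conclusion holds.
t = 3: 6t + 7 = 25 = 5 × 5, composite.

t = 3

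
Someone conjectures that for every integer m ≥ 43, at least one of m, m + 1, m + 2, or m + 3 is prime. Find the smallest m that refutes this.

m = 48

A counterexample is any integer m ≥ 43 such that m, m + 1, m + 2, m + 3 are all composite; we check each in order.
For m = 43, 44, 45, 46, 47 the conclusion holds.
m = 48: 48 = 2 × 24; 49 = 7 × 7; 50 = 2 × 25; 51 = 3 × 17 — all composite.
Hence m = 48 is a counterexample.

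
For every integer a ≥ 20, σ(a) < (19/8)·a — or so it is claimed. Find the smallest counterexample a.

a = 24

Check each integer a ≥ 20 in order until the claim fails.
For a = 20, 21, 22, 23 the conclusion holds.
a = 24: σ(24) = 60; 60 ≥ 57.
Thus a = 24 disproves the claim, and no smaller a works.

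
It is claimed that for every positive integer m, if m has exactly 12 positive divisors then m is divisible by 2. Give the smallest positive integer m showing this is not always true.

m = 315

A counterexample is any positive integer m such that m has exactly 12 positive divisors but m is not divisible by 2; we check each in order.
The first 24 eligible values, up to m = 308, all satisfy the conclusion.
m = 315: τ(315) = 12; 315 mod 2 = 1.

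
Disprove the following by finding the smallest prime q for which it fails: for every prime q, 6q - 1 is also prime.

A counterexample is any prime q such that 6q - 1 is not prime; we check each in order.
The first 4 eligible values, up to q = 7, all satisfy the conclusion.
q = 11: 6q - 1 = 65 = 5 × 13, not prime.

q = 11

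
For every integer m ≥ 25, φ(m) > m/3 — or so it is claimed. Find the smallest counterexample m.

Check each integer m ≥ 25 in order until the claim fails.
The first 5 eligible values, up to m = 29, all satisfy the conclusion.
m = 30: φ(30) = 8 and 30/3 = 10, so φ(30) ≤ 30/3.
Hence m = 30 is a counterexample.

m = 30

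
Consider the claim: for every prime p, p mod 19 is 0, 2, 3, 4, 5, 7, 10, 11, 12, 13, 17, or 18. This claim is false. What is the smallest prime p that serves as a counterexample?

A counterexample is any prime p such that the claim fails; we check each in order.
The first 14 eligible values, up to p = 43, all satisfy the conclusion.
p = 47: 47 mod 19 = 9 — not in {0, 2, 3, 4, 5, 7, 10, 11, 12, 13, 17, 18}.
Hence p = 47 is a counterexample.

p = 47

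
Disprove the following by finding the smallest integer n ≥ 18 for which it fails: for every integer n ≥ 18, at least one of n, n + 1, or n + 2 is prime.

n = 20

A counterexample is any integer n ≥ 18 such that n, n + 1, n + 2 are all composite; we check each in order.
n = 18: 19 is prime.
n = 19: 19 is prime.
n = 20: 20 = 2 × 10; 21 = 3 × 7; 22 = 2 × 11 — all composite.
Hence n = 20 is a counterexample.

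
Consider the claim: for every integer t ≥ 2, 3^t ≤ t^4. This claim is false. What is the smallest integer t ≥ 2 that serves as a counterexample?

t = 8

A counterexample is any integer t ≥ 2 such that 3^t > t^4; we check each in order.
The first 6 eligible values, up to t = 7, all satisfy the conclusion.
t = 8: 3^t = 6561 and t^4 = 4096, so 6561 > 4096.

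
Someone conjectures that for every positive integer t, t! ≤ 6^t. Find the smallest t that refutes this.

t = 14

A counterexample is any positive integer t such that t! > 6^t; we check each in order.
For t = 1, 2, 3, 4, …, 11, 12, 13 the conclusion holds.
t = 14: t! = 87178291200 and 6^t = 78364164096, so 87178291200 > 78364164096.
Hence t = 14 is a counterexample.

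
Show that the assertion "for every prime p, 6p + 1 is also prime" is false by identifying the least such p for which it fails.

p = 19

We need the least prime p for which 6p + 1 is not prime.
For p = 2, 3, 5, 7, 11, 13, 17 the conclusion holds.
p = 19: 6p + 1 = 115 = 5 × 23, not prime.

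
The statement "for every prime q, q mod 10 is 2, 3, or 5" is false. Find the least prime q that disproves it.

q = 7

We need the least prime q for which the claim fails.
q = 2: 2 mod 10 = 2.
q = 3: 3 mod 10 = 3.
q = 5: 5 mod 10 = 5.
q = 7: 7 mod 10 = 7 — not in {2, 3, 5}.
Thus q = 7 disproves the claim, and no smaller q works.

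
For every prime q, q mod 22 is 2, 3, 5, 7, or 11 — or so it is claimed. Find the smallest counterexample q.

q = 13

Check each prime q in order until the claim fails.
For q = 2, 3, 5, 7, 11 the conclusion holds.
q = 13: 13 mod 22 = 13 — not in {2, 3, 5, 7, 11}.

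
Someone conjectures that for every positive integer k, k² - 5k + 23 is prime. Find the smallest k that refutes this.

The first 18 eligible values, up to k = 18, all satisfy the conclusion.
k = 19: k² - 5k + 23 = 289 = 17 × 17, composite.
So k = 19 is the smallest counterexample.

k = 19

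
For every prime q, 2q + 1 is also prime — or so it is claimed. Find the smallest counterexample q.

q = 7

We need the least prime q for which 2q + 1 is not prime.
For q = 2, 3, 5 the conclusion holds.
q = 7: 2q + 1 = 15 = 3 × 5, not prime.
So q = 7 is the smallest counterexample.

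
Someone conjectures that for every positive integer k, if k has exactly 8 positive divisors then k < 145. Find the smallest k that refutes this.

Check each positive integer k in order until k has exactly 8 positive divisors but the claim fails.
The first 20 eligible values, up to k = 138, all satisfy the conclusion.
k = 152: τ(152) = 8; 152 ≥ 145.
So k = 152 is the smallest counterexample.

k = 152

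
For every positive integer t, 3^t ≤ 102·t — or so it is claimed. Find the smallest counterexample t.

t = 6

We need the least positive integer t for which 3^t > 102·t.
The first 5 eligible values, up to t = 5, all satisfy the conclusion.
t = 6: 3^t = 729 and 102·t = 612, so 729 > 612.
So t = 6 is the smallest counterexample.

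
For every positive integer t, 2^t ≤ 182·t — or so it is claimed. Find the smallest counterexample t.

For t = 1, 2, 3, 4, 5, 6, 7, 8, 9, 10 the conclusion holds.
t = 11: 2^t = 2048 and 182·t = 2002, so 2048 > 2002.
Hence t = 11 is a counterexample.

t = 11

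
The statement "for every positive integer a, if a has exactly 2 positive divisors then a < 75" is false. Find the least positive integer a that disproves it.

a = 79

Check each positive integer a in order until a has exactly 2 positive divisors but the claim fails.
The first 21 eligible values, up to a = 73, all satisfy the conclusion.
a = 79: τ(79) = 2; 79 ≥ 75.
Hence a = 79 is a counterexample.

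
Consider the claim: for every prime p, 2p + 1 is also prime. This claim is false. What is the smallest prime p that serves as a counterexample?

Check each prime p in order until 2p + 1 is not prime.
p = 2: 2p + 1 = 5, prime.
p = 3: 2p + 1 = 7, prime.
p = 5: 2p + 1 = 11, prime.
p = 7: 2p + 1 = 15 = 3 × 5, not prime.

p = 7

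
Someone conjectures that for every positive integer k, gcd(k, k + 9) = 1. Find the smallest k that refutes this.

A counterexample is any positive integer k such that gcd(k, k + 9) > 1; we check each in order.
k = 1: gcd(1, 10) = 1.
k = 2: gcd(2, 11) = 1.
k = 3: gcd(3, 12) = 3.
Hence k = 3 is a counterexample.

k = 3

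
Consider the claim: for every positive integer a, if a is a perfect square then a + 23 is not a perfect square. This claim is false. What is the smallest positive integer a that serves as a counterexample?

a = 121

We need the least positive integer a for which a is a perfect square but a + 23 is a perfect square.
For a = 1, 4, 9, 16, 25, 36, 49, 64, 81, 100 the conclusion holds.
a = 121: 121 = 11² and 121 + 23 = 144 = 12².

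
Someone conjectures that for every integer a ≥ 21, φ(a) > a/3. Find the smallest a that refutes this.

a = 24

For a = 21, 22, 23 the conclusion holds.
a = 24: φ(24) = 8 and 24/3 = 8, so φ(24) ≤ 24/3.
So a = 24 is the smallest counterexample.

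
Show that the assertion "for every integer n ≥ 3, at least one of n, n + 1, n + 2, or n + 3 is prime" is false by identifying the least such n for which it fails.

n = 24

A counterexample is any integer n ≥ 3 such that n, n + 1, n + 2, n + 3 are all composite; we check each in order.
The first 21 eligible values, up to n = 23, all satisfy the conclusion.
n = 24: 24 = 2 × 12; 25 = 5 × 5; 26 = 2 × 13; 27 = 3 × 9 — all composite.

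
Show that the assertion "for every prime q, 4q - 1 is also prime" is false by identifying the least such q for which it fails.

For q = 2, 3, 5 the conclusion holds.
q = 7: 4q - 1 = 27 = 3 × 9, not prime.
Thus q = 7 disproves the claim, and no smaller q works.

q = 7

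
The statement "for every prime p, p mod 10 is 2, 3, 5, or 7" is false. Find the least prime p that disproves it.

p = 2: 2 mod 10 = 2.
p = 3: 3 mod 10 = 3.
p = 5: 5 mod 10 = 5.
p = 7: 7 mod 10 = 7.
p = 11: 11 mod 10 = 1 — not in {2, 3, 5, 7}.

p = 11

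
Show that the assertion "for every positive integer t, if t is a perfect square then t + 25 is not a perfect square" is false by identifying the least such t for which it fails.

t = 144

A counterexample is any positive integer t such that t is a perfect square but t + 25 is a perfect square; we check each in order.
The first 11 eligible values, up to t = 121, all satisfy the conclusion.
t = 144: 144 = 12² and 144 + 25 = 169 = 13².
Thus t = 144 disproves the claim, and no smaller t works.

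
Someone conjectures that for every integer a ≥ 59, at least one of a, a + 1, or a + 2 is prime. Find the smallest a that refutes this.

Check each integer a ≥ 59 in order until a, a + 1, a + 2 are all composite.
a = 59: 59 is prime.
a = 60: 61 is prime.
a = 61: 61 is prime.
a = 62: 62 = 2 × 31; 63 = 3 × 21; 64 = 2 × 32 — all composite.
Hence a = 62 is a counterexample.

a = 62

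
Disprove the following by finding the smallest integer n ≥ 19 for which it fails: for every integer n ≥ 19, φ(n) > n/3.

n = 24

A counterexample is any integer n ≥ 19 such that the claim fails; we check each in order.
For n = 19, 20, 21, 22, 23 the conclusion holds.
n = 24: φ(24) = 8 and 24/3 = 8, so φ(24) ≤ 24/3.
So n = 24 is the smallest counterexample.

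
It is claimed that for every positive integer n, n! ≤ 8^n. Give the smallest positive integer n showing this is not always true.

n = 20

A counterexample is any positive integer n such that n! > 8^n; we check each in order.
The first 19 eligible values, up to n = 19, all satisfy the conclusion.
n = 20: n! = 2432902008176640000 and 8^n = 1152921504606846976, so 2432902008176640000 > 1152921504606846976.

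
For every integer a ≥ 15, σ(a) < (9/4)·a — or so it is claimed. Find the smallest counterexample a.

A counterexample is any integer a ≥ 15 such that the claim fails; we check each in order.
For a = 15, 16, 17, 18, 19, 20, 21, 22, 23 the conclusion holds.
a = 24: σ(24) = 60; 60 ≥ 54.
Thus a = 24 disproves the claim, and no smaller a works.

a = 24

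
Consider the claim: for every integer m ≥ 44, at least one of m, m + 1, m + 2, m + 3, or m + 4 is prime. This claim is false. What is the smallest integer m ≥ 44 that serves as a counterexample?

We need the least integer m ≥ 44 for which m, m + 1, m + 2, m + 3, m + 4 are all composite.
For m = 44, 45, 46, 47 the conclusion holds.
m = 48: 48 = 2 × 24; 49 = 7 × 7; 50 = 2 × 25; 51 = 3 × 17; 52 = 2 × 26 — all composite.
Thus m = 48 disproves the claim, and no smaller m works.

m = 48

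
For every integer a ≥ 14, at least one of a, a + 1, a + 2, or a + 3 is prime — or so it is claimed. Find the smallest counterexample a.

a = 24

Check each integer a ≥ 14 in order until a, a + 1, a + 2, a + 3 are all composite.
The first 10 eligible values, up to a = 23, all satisfy the conclusion.
a = 24: 24 = 2 × 12; 25 = 5 × 5; 26 = 2 × 13; 27 = 3 × 9 — all composite.
Thus a = 24 disproves the claim, and no smaller a works.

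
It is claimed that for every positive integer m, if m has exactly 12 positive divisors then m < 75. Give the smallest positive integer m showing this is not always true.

m = 84

A counterexample is any positive integer m such that m has exactly 12 positive divisors but the claim fails; we check each in order.
m = 60: τ(60) = 12; 60 < 75.
m = 72: τ(72) = 12; 72 < 75.
m = 84: τ(84) = 12; 84 ≥ 75.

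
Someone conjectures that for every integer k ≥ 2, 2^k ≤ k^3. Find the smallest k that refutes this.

k = 10

k = 2: 2^k = 4 and k^3 = 8, so 4 ≤ 8.
k = 3: 2^k = 8 and k^3 = 27, so 8 ≤ 27.
k = 4: 2^k = 16 and k^3 = 64, so 16 ≤ 64.
k = 5: 2^k = 32 and k^3 = 125, so 32 ≤ 125.
k = 6: 2^k = 64 and k^3 = 216, so 64 ≤ 216.
k = 7: 2^k = 128 and k^3 = 343, so 128 ≤ 343.
k = 8: 2^k = 256 and k^3 = 512, so 256 ≤ 512.
k = 9: 2^k = 512 and k^3 = 729, so 512 ≤ 729.
k = 10: 2^k = 1024 and k^3 = 1000, so 1024 > 1000.
Hence k = 10 is a counterexample.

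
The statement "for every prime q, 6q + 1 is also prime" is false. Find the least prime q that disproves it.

We need the least prime q for which 6q + 1 is not prime.
For q = 2, 3, 5, 7, 11, 13, 17 the conclusion holds.
q = 19: 6q + 1 = 115 = 5 × 23, not prime.

q = 19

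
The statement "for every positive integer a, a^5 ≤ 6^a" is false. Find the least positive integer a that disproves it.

a = 3

We need the least positive integer a for which a^5 > 6^a.
a = 1: a^5 = 1 and 6^a = 6, so 1 ≤ 6.
a = 2: a^5 = 32 and 6^a = 36, so 32 ≤ 36.
a = 3: a^5 = 243 and 6^a = 216, so 243 > 216.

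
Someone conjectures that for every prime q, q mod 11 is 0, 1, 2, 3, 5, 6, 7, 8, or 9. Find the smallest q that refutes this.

A counterexample is any prime q such that the claim fails; we check each in order.
For q = 2, 3, 5, 7, …, 23, 29, 31 the conclusion holds.
q = 37: 37 mod 11 = 4 — not in {0, 1, 2, 3, 5, 6, 7, 8, 9}.

q = 37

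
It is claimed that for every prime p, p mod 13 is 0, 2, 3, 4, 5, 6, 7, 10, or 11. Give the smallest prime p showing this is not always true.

A counterexample is any prime p such that the claim fails; we check each in order.
For p = 2, 3, 5, 7, …, 37, 41, 43 the conclusion holds.
p = 47: 47 mod 13 = 8 — not in {0, 2, 3, 4, 5, 6, 7, 10, 11}.

p = 47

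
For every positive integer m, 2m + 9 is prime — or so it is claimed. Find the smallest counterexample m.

m = 3

A counterexample is any positive integer m such that 2m + 9 is not prime; we check each in order.
For m = 1, 2 the conclusion holds.
m = 3: 2m + 9 = 15 = 3 × 5, composite.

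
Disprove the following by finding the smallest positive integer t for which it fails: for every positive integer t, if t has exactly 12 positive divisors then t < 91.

For t = 60, 72, 84, 90 the conclusion holds.
t = 96: τ(96) = 12; 96 ≥ 91.

t = 96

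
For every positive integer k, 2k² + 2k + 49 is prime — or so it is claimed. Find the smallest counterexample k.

k = 1: 2k² + 2k + 49 = 53, prime.
k = 2: 2k² + 2k + 49 = 61, prime.
k = 3: 2k² + 2k + 49 = 73, prime.
k = 4: 2k² + 2k + 49 = 89, prime.
k = 5: 2k² + 2k + 49 = 109, prime.
k = 6: 2k² + 2k + 49 = 133 = 7 × 19, composite.

k = 6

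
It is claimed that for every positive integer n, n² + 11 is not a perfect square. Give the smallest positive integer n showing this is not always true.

We need the least positive integer n for which n² + 11 is a perfect square.
The first 4 eligible values, up to n = 4, all satisfy the conclusion.
n = 5: 5² + 11 = 36 = 6², a perfect square.

n = 5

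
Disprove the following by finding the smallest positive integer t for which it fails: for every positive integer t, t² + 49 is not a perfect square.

A counterexample is any positive integer t such that t² + 49 is a perfect square; we check each in order.
For t = 1, 2, 3, 4, …, 21, 22, 23 the conclusion holds.
t = 24: 24² + 49 = 625 = 25², a perfect square.
Hence t = 24 is a counterexample.

t = 24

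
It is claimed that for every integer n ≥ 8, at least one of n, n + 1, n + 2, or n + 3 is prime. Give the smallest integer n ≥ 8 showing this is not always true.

Check each integer n ≥ 8 in order until n, n + 1, n + 2, n + 3 are all composite.
For n = 8, 9, 10, 11, …, 21, 22, 23 the conclusion holds.
n = 24: 24 = 2 × 12; 25 = 5 × 5; 26 = 2 × 13; 27 = 3 × 9 — all composite.
So n = 24 is the smallest counterexample.

n = 24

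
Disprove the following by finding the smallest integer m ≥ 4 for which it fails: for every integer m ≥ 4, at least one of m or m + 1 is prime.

m = 8

The first 4 eligible values, up to m = 7, all satisfy the conclusion.
m = 8: 8 = 2 × 4; 9 = 3 × 3 — both composite.
Hence m = 8 is a counterexample.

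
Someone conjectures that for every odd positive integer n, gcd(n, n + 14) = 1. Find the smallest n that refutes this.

A counterexample is any odd positive integer n such that gcd(n, n + 14) > 1; we check each in order.
n = 1: gcd(1, 15) = 1.
n = 3: gcd(3, 17) = 1.
n = 5: gcd(5, 19) = 1.
n = 7: gcd(7, 21) = 7.

n = 7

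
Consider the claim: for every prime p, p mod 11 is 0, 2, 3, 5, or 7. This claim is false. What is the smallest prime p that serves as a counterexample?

The first 6 eligible values, up to p = 13, all satisfy the conclusion.
p = 17: 17 mod 11 = 6 — not in {0, 2, 3, 5, 7}.

p = 17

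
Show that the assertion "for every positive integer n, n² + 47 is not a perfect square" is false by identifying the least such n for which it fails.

Check each positive integer n in order until n² + 47 is a perfect square.
For n = 1, 2, 3, 4, …, 20, 21, 22 the conclusion holds.
n = 23: 23² + 47 = 576 = 24², a perfect square.

n = 23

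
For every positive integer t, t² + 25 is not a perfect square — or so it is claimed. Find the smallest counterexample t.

We need the least positive integer t for which t² + 25 is a perfect square.
The first 11 eligible values, up to t = 11, all satisfy the conclusion.
t = 12: 12² + 25 = 169 = 13², a perfect square.
So t = 12 is the smallest counterexample.

t = 12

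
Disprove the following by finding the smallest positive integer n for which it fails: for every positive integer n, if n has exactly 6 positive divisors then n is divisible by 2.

The first 6 eligible values, up to n = 44, all satisfy the conclusion.
n = 45: τ(45) = 6; 45 mod 2 = 1.
Hence n = 45 is a counterexample.

n = 45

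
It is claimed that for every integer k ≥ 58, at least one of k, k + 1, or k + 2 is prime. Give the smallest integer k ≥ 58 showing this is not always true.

We need the least integer k ≥ 58 for which k, k + 1, k + 2 are all composite.
The first 4 eligible values, up to k = 61, all satisfy the conclusion.
k = 62: 62 = 2 × 31; 63 = 3 × 21; 64 = 2 × 32 — all composite.

k = 62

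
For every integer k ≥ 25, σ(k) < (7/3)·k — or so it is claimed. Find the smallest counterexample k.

k = 25: σ(25) = 31; 31 < 175/3.
k = 26: σ(26) = 42; 42 < 182/3.
k = 27: σ(27) = 40; 40 < 63.
k = 28: σ(28) = 56; 56 < 196/3.
k = 29: σ(29) = 30; 30 < 203/3.
k = 30: σ(30) = 72; 72 ≥ 70.

k = 30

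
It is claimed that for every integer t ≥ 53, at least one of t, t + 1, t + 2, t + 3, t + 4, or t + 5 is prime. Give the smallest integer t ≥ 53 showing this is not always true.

t = 90

A counterexample is any integer t ≥ 53 such that t, t + 1, t + 2, t + 3, t + 4, t + 5 are all composite; we check each in order.
The first 37 eligible values, up to t = 89, all satisfy the conclusion.
t = 90: 90 = 2 × 45; 91 = 7 × 13; 92 = 2 × 46; 93 = 3 × 31; 94 = 2 × 47; 95 = 5 × 19 — all composite.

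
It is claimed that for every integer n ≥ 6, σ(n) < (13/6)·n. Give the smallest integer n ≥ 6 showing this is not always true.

n = 12

A counterexample is any integer n ≥ 6 such that the claim fails; we check each in order.
n = 6: σ(6) = 12; 12 < 13.
n = 7: σ(7) = 8; 8 < 91/6.
n = 8: σ(8) = 15; 15 < 52/3.
n = 9: σ(9) = 13; 13 < 39/2.
n = 10: σ(10) = 18; 18 < 65/3.
n = 11: σ(11) = 12; 12 < 143/6.
n = 12: σ(12) = 28; 28 ≥ 26.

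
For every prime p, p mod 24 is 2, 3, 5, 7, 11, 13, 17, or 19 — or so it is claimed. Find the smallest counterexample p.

p = 23

A counterexample is any prime p such that the claim fails; we check each in order.
For p = 2, 3, 5, 7, 11, 13, 17, 19 the conclusion holds.
p = 23: 23 mod 24 = 23 — not in {2, 3, 5, 7, 11, 13, 17, 19}.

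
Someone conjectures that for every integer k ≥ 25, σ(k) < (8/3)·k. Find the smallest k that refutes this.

For k = 25, 26, 27, 28, …, 57, 58, 59 the conclusion holds.
k = 60: σ(60) = 168; 168 ≥ 160.

k = 60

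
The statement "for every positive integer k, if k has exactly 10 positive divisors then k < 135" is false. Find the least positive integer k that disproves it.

k = 162

We need the least positive integer k for which k has exactly 10 positive divisors but the claim fails.
For k = 48, 80, 112 the conclusion holds.
k = 162: τ(162) = 10; 162 ≥ 135.
Thus k = 162 disproves the claim, and no smaller k works.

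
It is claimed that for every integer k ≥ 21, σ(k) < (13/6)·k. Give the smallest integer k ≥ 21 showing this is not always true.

k = 24

Check each integer k ≥ 21 in order until the claim fails.
For k = 21, 22, 23 the conclusion holds.
k = 24: σ(24) = 60; 60 ≥ 52.
So k = 24 is the smallest counterexample.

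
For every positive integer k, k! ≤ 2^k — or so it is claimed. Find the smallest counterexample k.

k = 4

A counterexample is any positive integer k such that k! > 2^k; we check each in order.
k = 1: k! = 1 and 2^k = 2, so 1 ≤ 2.
k = 2: k! = 2 and 2^k = 4, so 2 ≤ 4.
k = 3: k! = 6 and 2^k = 8, so 6 ≤ 8.
k = 4: k! = 24 and 2^k = 16, so 24 > 16.
Hence k = 4 is a counterexample.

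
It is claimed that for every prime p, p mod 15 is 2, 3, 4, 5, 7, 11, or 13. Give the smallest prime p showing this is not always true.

p = 23

The first 8 eligible values, up to p = 19, all satisfy the conclusion.
p = 23: 23 mod 15 = 8 — not in {2, 3, 4, 5, 7, 11, 13}.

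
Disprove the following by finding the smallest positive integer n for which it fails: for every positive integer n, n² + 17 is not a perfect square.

n = 8

We need the least positive integer n for which n² + 17 is a perfect square.
The first 7 eligible values, up to n = 7, all satisfy the conclusion.
n = 8: 8² + 17 = 81 = 9², a perfect square.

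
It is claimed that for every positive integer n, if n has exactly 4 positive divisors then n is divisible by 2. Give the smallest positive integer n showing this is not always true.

A counterexample is any positive integer n such that n has exactly 4 positive divisors but n is not divisible by 2; we check each in order.
n = 6: τ(6) = 4; 6 mod 2 = 0.
n = 8: τ(8) = 4; 8 mod 2 = 0.
n = 10: τ(10) = 4; 10 mod 2 = 0.
n = 14: τ(14) = 4; 14 mod 2 = 0.
n = 15: τ(15) = 4; 15 mod 2 = 1.

n = 15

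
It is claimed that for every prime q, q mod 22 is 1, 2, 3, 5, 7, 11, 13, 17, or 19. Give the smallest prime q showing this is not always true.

q = 31

Check each prime q in order until the claim fails.
For q = 2, 3, 5, 7, 11, 13, 17, 19, 23, 29 the conclusion holds.
q = 31: 31 mod 22 = 9 — not in {1, 2, 3, 5, 7, 11, 13, 17, 19}.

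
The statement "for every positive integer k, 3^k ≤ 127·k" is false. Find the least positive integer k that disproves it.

k = 7

k = 1: 3^k = 3 and 127·k = 127, so 3 ≤ 127.
k = 2: 3^k = 9 and 127·k = 254, so 9 ≤ 254.
k = 3: 3^k = 27 and 127·k = 381, so 27 ≤ 381.
k = 4: 3^k = 81 and 127·k = 508, so 81 ≤ 508.
k = 5: 3^k = 243 and 127·k = 635, so 243 ≤ 635.
k = 6: 3^k = 729 and 127·k = 762, so 729 ≤ 762.
k = 7: 3^k = 2187 and 127·k = 889, so 2187 > 889.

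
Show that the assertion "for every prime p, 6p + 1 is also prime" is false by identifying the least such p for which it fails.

p = 19

A counterexample is any prime p such that 6p + 1 is not prime; we check each in order.
For p = 2, 3, 5, 7, 11, 13, 17 the conclusion holds.
p = 19: 6p + 1 = 115 = 5 × 23, not prime.
So p = 19 is the smallest counterexample.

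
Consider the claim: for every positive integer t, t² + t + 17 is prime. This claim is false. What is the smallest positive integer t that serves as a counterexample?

t = 16

For t = 1, 2, 3, 4, …, 13, 14, 15 the conclusion holds.
t = 16: t² + t + 17 = 289 = 17 × 17, composite.
So t = 16 is the smallest counterexample.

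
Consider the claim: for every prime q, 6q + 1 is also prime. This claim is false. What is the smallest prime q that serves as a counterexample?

q = 19

We need the least prime q for which 6q + 1 is not prime.
For q = 2, 3, 5, 7, 11, 13, 17 the conclusion holds.
q = 19: 6q + 1 = 115 = 5 × 23, not prime.
So q = 19 is the smallest counterexample.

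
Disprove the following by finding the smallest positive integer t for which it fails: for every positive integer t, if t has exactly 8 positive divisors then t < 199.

t = 222

For t = 24, 30, 40, 42, …, 189, 190, 195 the conclusion holds.
t = 222: τ(222) = 8; 222 ≥ 199.
Thus t = 222 disproves the claim, and no smaller t works.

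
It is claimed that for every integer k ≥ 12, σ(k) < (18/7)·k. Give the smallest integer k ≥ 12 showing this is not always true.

k = 48

Check each integer k ≥ 12 in order until the claim fails.
For k = 12, 13, 14, 15, …, 45, 46, 47 the conclusion holds.
k = 48: σ(48) = 124; 124 ≥ 864/7.
Hence k = 48 is a counterexample.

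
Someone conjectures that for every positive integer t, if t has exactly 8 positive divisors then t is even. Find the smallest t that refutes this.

t = 105

Check each positive integer t in order until t has exactly 8 positive divisors but t is odd.
For t = 24, 30, 40, 42, …, 88, 102, 104 the conclusion holds.
t = 105: divisors of 105: 1, 3, 5, 7, 15, 21, 35, 105; 105 is odd.
Hence t = 105 is a counterexample.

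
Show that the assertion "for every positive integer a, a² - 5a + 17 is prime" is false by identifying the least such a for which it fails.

a = 13

Check each positive integer a in order until a² - 5a + 17 is not prime.
For a = 1, 2, 3, 4, …, 10, 11, 12 the conclusion holds.
a = 13: a² - 5a + 17 = 121 = 11 × 11, composite.
Thus a = 13 disproves the claim, and no smaller a works.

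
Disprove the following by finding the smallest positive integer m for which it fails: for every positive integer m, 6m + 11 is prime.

m = 4

Check each positive integer m in order until 6m + 11 is not prime.
For m = 1, 2, 3 the conclusion holds.
m = 4: 6m + 11 = 35 = 5 × 7, composite.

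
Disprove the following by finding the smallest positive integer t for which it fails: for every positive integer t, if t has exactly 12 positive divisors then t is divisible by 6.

The first 8 eligible values, up to t = 132, all satisfy the conclusion.
t = 140: τ(140) = 12; 140 mod 6 = 2.
Hence t = 140 is a counterexample.

t = 140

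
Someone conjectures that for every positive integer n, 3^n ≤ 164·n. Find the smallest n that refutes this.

n = 7

We need the least positive integer n for which 3^n > 164·n.
For n = 1, 2, 3, 4, 5, 6 the conclusion holds.
n = 7: 3^n = 2187 and 164·n = 1148, so 2187 > 1148.
Thus n = 7 disproves the claim, and no smaller n works.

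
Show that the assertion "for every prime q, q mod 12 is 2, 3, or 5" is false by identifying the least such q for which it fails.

q = 7

Check each prime q in order until the claim fails.
For q = 2, 3, 5 the conclusion holds.
q = 7: 7 mod 12 = 7 — not in {2, 3, 5}.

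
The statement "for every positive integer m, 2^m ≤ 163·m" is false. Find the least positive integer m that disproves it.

We need the least positive integer m for which 2^m > 163·m.
For m = 1, 2, 3, 4, 5, 6, 7, 8, 9, 10 the conclusion holds.
m = 11: 2^m = 2048 and 163·m = 1793, so 2048 > 1793.

m = 11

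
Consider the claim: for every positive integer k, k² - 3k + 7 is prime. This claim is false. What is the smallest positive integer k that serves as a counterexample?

k = 6

A counterexample is any positive integer k such that k² - 3k + 7 is not prime; we check each in order.
The first 5 eligible values, up to k = 5, all satisfy the conclusion.
k = 6: k² - 3k + 7 = 25 = 5 × 5, composite.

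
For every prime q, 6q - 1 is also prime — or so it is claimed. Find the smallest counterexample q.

q = 11

Check each prime q in order until 6q - 1 is not prime.
The first 4 eligible values, up to q = 7, all satisfy the conclusion.
q = 11: 6q - 1 = 65 = 5 × 13, not prime.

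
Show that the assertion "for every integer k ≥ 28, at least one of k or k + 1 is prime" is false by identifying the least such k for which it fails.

Check each integer k ≥ 28 in order until k, k + 1 are both composite.
k = 28: 29 is prime.
k = 29: 29 is prime.
k = 30: 31 is prime.
k = 31: 31 is prime.
k = 32: 32 = 2 × 16; 33 = 3 × 11 — both composite.
Hence k = 32 is a counterexample.

k = 32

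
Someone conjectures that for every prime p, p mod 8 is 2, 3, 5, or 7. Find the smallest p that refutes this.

p = 17

A counterexample is any prime p such that the claim fails; we check each in order.
For p = 2, 3, 5, 7, 11, 13 the conclusion holds.
p = 17: 17 mod 8 = 1 — not in {2, 3, 5, 7}.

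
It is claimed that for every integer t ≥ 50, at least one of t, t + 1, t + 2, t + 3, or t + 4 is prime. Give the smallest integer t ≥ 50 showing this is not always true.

t = 54

For t = 50, 51, 52, 53 the conclusion holds.
t = 54: 54 = 2 × 27; 55 = 5 × 11; 56 = 2 × 28; 57 = 3 × 19; 58 = 2 × 29 — all composite.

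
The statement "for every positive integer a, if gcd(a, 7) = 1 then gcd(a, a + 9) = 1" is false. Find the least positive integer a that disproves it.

For a = 1, 2 the conclusion holds.
a = 3: gcd(3, 12) = 3.
Hence a = 3 is a counterexample.

a = 3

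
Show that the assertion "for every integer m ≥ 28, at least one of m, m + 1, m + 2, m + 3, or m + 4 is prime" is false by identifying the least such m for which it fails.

Check each integer m ≥ 28 in order until m, m + 1, m + 2, m + 3, m + 4 are all composite.
For m = 28, 29, 30, 31 the conclusion holds.
m = 32: 32 = 2 × 16; 33 = 3 × 11; 34 = 2 × 17; 35 = 5 × 7; 36 = 2 × 18 — all composite.

m = 32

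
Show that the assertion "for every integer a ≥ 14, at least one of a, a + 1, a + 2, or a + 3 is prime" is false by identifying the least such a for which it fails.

The first 10 eligible values, up to a = 23, all satisfy the conclusion.
a = 24: 24 = 2 × 12; 25 = 5 × 5; 26 = 2 × 13; 27 = 3 × 9 — all composite.

a = 24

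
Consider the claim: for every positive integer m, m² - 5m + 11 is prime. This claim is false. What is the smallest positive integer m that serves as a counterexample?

A counterexample is any positive integer m such that m² - 5m + 11 is not prime; we check each in order.
The first 6 eligible values, up to m = 6, all satisfy the conclusion.
m = 7: m² - 5m + 11 = 25 = 5 × 5, composite.

m = 7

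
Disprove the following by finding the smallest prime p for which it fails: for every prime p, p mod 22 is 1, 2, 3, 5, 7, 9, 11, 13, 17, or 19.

p = 37

Check each prime p in order until the claim fails.
For p = 2, 3, 5, 7, …, 23, 29, 31 the conclusion holds.
p = 37: 37 mod 22 = 15 — not in {1, 2, 3, 5, 7, 9, 11, 13, 17, 19}.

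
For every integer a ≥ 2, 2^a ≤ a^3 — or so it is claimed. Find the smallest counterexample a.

a = 10

We need the least integer a ≥ 2 for which 2^a > a^3.
For a = 2, 3, 4, 5, 6, 7, 8, 9 the conclusion holds.
a = 10: 2^a = 1024 and a^3 = 1000, so 1024 > 1000.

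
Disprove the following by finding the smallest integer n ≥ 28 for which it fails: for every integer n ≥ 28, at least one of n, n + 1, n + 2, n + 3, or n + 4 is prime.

Check each integer n ≥ 28 in order until n, n + 1, n + 2, n + 3, n + 4 are all composite.
The first 4 eligible values, up to n = 31, all satisfy the conclusion.
n = 32: 32 = 2 × 16; 33 = 3 × 11; 34 = 2 × 17; 35 = 5 × 7; 36 = 2 × 18 — all composite.
So n = 32 is the smallest counterexample.

n = 32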